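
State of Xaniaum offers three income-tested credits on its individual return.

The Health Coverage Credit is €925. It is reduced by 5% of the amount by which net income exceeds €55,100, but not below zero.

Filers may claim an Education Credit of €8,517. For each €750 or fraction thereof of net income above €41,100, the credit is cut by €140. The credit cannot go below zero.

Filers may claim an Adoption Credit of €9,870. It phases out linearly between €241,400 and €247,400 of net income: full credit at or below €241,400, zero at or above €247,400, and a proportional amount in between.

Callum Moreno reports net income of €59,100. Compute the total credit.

€15,752

Health Coverage Credit: 5% of the €4,000 excess over €55,100 is €200; credit = €925 − €200 = €725.
Education Credit: income exceeds €41,100 by €18,000, which is 24 full-or-partial €750 increments; reduction = 24 × €140 = €3,360, leaving €5,157.
Adoption Credit: €59,100 is at or below the €241,400 threshold, so the full €9,870 applies.
Total: €725 + €5,157 + €9,870 = €15,752.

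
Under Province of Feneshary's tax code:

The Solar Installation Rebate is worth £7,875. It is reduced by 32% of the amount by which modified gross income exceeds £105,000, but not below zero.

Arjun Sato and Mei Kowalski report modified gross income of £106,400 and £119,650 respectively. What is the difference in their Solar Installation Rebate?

Arjun (£106,400): Solar Installation Rebate: 32% of the £1,400 excess over £105,000 is £448; credit = £7,875 − £448 = £7,427.
Mei (£119,650): Solar Installation Rebate: 32% of the £14,650 excess over £105,000 is £4,688; credit = £7,875 − £4,688 = £3,187.
Difference: |£7,427 − £3,187| = £4,240.

£4,240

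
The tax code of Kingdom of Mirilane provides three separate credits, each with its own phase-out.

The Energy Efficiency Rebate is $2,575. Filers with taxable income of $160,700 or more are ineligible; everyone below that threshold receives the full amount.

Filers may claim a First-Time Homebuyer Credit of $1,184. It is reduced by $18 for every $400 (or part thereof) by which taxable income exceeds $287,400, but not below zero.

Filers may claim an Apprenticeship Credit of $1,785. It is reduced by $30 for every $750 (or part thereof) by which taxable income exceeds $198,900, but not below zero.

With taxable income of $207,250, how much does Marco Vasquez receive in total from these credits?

Energy Efficiency Rebate: $207,250 meets or exceeds the $160,700 cutoff, so the credit is $0.
First-Time Homebuyer Credit: $207,250 is at or below the $287,400 threshold, so the full $1,184 applies.
Apprenticeship Credit: income exceeds $198,900 by $8,350, which is 12 full-or-partial $750 increments; reduction = 12 × $30 = $360, leaving $1,425.
Total: $0 + $1,184 + $1,425 = $2,609.

$2,609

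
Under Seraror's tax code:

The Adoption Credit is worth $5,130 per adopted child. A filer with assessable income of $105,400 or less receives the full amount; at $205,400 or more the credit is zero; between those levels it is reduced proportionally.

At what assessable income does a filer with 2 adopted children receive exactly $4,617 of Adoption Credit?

Full credit = 2 × $5,130 = $10,260.
$4,617 is 4,617/10,260 of the full $10,260, so 5,643/10,260 of the $100,000 range has been used: income = $105,400 + $100,000 × 5,643/10,260 = $160,400.

$160,400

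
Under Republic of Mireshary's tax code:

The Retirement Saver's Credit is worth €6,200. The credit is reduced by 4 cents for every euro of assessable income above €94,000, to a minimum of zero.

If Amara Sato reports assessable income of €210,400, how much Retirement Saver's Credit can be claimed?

€1,544

Retirement Saver's Credit: 4% of the €116,400 excess over €94,000 is €4,656; credit = €6,200 − €4,656 = €1,544.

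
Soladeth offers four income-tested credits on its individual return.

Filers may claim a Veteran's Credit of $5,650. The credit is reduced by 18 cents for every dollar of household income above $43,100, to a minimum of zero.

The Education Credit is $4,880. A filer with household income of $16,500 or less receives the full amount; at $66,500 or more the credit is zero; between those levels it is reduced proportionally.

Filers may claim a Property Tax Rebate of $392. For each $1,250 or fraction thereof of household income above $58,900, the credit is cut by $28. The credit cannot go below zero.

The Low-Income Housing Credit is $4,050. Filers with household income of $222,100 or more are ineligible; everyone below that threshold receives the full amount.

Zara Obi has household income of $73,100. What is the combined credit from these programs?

Veteran's Credit: 18% of the $30,000 excess over $43,100 is $5,400; credit = $5,650 − $5,400 = $250.
Education Credit: $73,100 is at or above $66,500, so the credit is $0.
Property Tax Rebate: income exceeds $58,900 by $14,200, which is 12 full-or-partial $1,250 increments; reduction = 12 × $28 = $336, leaving $56.
Low-Income Housing Credit: $73,100 is below the $222,100 cutoff, so the full $4,050 applies.
Total: $250 + $0 + $56 + $4,050 = $4,356.

$4,356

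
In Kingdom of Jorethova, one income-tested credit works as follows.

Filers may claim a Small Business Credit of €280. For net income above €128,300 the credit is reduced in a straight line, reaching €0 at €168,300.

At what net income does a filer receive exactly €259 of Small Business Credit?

€131,300

€259 is 259/280 of the full €280, so 21/280 of the €40,000 range has been used: income = €128,300 + €40,000 × 21/280 = €131,300.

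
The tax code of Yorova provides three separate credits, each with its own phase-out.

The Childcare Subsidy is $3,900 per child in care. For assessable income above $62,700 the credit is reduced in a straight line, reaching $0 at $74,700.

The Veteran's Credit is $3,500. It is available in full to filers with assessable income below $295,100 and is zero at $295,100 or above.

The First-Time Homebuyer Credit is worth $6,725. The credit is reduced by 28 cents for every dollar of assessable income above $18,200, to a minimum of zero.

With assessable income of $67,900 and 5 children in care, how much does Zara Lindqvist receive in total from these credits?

$14,550

Childcare Subsidy: base = 5 × $3,900 = $19,500. $67,900 is $5,200 into a $12,000 phase-out range, leaving 6,800/12,000 of the credit: $19,500 × 6,800/12,000 = $11,050.
Veteran's Credit: $67,900 is below the $295,100 cutoff, so the full $3,500 applies.
First-Time Homebuyer Credit: 28% of the $49,700 excess over $18,200 is $13,916 ≥ base, so the credit is $0.
Total: $11,050 + $3,500 + $0 = $14,550.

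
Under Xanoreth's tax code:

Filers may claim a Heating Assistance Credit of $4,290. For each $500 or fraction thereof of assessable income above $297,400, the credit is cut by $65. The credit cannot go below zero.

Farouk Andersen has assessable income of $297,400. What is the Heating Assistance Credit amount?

Heating Assistance Credit: $297,400 is at or below the $297,400 threshold, so the full $4,290 applies.

$4,290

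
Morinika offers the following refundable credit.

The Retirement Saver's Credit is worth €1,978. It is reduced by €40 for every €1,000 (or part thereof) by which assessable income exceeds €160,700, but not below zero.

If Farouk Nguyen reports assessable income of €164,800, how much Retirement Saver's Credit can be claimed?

€1,778

Retirement Saver's Credit: income exceeds €160,700 by €4,100, which is 5 full-or-partial €1,000 increments; reduction = 5 × €40 = €200, leaving €1,778.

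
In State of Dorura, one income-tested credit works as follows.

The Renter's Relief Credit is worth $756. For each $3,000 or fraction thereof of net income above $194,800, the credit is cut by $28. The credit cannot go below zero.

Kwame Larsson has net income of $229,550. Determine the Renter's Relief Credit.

$420

Renter's Relief Credit: income exceeds $194,800 by $34,750, which is 12 full-or-partial $3,000 increments; reduction = 12 × $28 = $336, leaving $420.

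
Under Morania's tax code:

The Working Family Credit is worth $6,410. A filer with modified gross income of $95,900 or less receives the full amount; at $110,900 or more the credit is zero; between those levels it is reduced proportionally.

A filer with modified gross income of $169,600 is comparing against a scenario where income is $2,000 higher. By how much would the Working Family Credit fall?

At $169,600 — $169,600 is at or above $110,900, so the credit is $0.
At $171,600 — $171,600 is at or above $110,900, so the credit is $0.
Lost: $0 − $0 = $0.

$0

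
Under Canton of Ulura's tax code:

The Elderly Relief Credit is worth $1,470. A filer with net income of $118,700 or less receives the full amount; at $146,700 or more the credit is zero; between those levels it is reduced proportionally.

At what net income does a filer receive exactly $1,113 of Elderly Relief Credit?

$125,500

$1,113 is 1,113/1,470 of the full $1,470, so 357/1,470 of the $28,000 range has been used: income = $118,700 + $28,000 × 357/1,470 = $125,500.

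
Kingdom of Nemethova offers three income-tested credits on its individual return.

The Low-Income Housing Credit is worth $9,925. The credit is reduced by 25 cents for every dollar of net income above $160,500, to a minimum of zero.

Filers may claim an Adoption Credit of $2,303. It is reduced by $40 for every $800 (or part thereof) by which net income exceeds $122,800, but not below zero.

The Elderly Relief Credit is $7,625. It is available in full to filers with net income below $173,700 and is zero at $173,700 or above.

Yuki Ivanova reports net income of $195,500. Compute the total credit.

$1,175

Low-Income Housing Credit: 25% of the $35,000 excess over $160,500 is $8,750; credit = $9,925 − $8,750 = $1,175.
Adoption Credit: income exceeds $122,800 by $72,700 → 91 increments × $40 = $3,640 ≥ base, so the credit is $0.
Elderly Relief Credit: $195,500 meets or exceeds the $173,700 cutoff, so the credit is $0.
Total: $1,175 + $0 + $0 = $1,175.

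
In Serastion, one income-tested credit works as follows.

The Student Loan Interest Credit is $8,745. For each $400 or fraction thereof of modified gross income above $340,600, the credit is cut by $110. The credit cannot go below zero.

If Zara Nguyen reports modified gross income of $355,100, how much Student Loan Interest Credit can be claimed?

Student Loan Interest Credit: income exceeds $340,600 by $14,500, which is 37 full-or-partial $400 increments; reduction = 37 × $110 = $4,070, leaving $4,675.

$4,675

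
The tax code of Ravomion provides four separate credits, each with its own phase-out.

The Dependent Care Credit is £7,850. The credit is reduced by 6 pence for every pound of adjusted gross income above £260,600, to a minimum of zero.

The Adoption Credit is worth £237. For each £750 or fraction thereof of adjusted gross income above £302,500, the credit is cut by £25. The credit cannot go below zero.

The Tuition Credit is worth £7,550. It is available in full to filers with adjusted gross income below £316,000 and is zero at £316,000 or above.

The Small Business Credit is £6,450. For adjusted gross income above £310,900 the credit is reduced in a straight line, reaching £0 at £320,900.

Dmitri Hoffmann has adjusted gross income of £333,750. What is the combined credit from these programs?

£3,461

Dependent Care Credit: 6% of the £73,150 excess over £260,600 is £4,389; credit = £7,850 − £4,389 = £3,461.
Adoption Credit: income exceeds £302,500 by £31,250 → 42 increments × £25 = £1,050 ≥ base, so the credit is £0.
Tuition Credit: £333,750 meets or exceeds the £316,000 cutoff, so the credit is £0.
Small Business Credit: £333,750 is at or above £320,900, so the credit is £0.
Total: £3,461 + £0 + £0 + £0 = £3,461.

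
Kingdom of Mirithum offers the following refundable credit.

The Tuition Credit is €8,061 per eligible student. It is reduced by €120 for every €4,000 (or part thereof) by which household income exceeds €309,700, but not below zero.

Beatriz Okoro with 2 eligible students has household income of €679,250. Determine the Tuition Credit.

€4,962

Tuition Credit: base = 2 × €8,061 = €16,122. income exceeds €309,700 by €369,550, which is 93 full-or-partial €4,000 increments; reduction = 93 × €120 = €11,160, leaving €4,962.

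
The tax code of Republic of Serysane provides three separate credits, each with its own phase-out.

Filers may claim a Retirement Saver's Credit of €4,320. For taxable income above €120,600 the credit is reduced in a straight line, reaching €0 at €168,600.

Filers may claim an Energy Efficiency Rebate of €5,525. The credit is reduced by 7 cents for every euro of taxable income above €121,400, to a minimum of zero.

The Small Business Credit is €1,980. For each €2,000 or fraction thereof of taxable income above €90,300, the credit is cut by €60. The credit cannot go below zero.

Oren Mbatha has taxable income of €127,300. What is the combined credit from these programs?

€9,669

Retirement Saver's Credit: €127,300 is €6,700 into a €48,000 phase-out range, leaving 41,300/48,000 of the credit: €4,320 × 41,300/48,000 = €3,717.
Energy Efficiency Rebate: 7% of the €5,900 excess over €121,400 is €413; credit = €5,525 − €413 = €5,112.
Small Business Credit: income exceeds €90,300 by €37,000, which is 19 full-or-partial €2,000 increments; reduction = 19 × €60 = €1,140, leaving €840.
Total: €3,717 + €5,112 + €840 = €9,669.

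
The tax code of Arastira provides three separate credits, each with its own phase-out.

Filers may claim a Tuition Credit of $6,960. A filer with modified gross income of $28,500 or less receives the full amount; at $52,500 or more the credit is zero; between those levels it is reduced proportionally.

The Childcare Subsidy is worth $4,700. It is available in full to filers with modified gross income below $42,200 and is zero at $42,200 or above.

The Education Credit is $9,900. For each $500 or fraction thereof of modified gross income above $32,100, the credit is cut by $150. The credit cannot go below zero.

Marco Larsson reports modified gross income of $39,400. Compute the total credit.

Tuition Credit: $39,400 is $10,900 into a $24,000 phase-out range, leaving 13,100/24,000 of the credit: $6,960 × 13,100/24,000 = $3,799.
Childcare Subsidy: $39,400 is below the $42,200 cutoff, so the full $4,700 applies.
Education Credit: income exceeds $32,100 by $7,300, which is 15 full-or-partial $500 increments; reduction = 15 × $150 = $2,250, leaving $7,650.
Total: $3,799 + $4,700 + $7,650 = $16,149.

$16,149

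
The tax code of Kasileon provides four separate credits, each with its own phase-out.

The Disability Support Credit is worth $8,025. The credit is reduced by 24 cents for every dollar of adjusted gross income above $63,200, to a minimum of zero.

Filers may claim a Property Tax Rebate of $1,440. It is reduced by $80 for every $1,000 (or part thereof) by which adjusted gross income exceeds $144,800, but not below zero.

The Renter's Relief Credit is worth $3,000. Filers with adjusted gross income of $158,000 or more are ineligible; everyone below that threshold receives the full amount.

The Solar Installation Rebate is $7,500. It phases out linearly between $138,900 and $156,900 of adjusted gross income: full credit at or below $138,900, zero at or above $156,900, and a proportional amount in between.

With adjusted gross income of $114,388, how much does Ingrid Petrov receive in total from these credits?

Disability Support Credit: 24% of the $51,188 excess over $63,200 is $12,285.12 ≥ base, so the credit is $0.
Property Tax Rebate: $114,388 is at or below the $144,800 threshold, so the full $1,440 applies.
Renter's Relief Credit: $114,388 is below the $158,000 cutoff, so the full $3,000 applies.
Solar Installation Rebate: $114,388 is at or below the $138,900 threshold, so the full $7,500 applies.
Total: $0 + $1,440 + $3,000 + $7,500 = $11,940.

$11,940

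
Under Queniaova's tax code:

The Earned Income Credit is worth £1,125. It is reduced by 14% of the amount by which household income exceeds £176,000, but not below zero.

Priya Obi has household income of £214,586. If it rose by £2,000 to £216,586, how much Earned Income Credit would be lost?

At £214,586 — 14% of the £38,586 excess over £176,000 is £5,402.04 ≥ base, so the credit is £0.
At £216,586 — 14% of the £40,586 excess over £176,000 is £5,682.04 ≥ base, so the credit is £0.
Lost: £0 − £0 = £0.

£0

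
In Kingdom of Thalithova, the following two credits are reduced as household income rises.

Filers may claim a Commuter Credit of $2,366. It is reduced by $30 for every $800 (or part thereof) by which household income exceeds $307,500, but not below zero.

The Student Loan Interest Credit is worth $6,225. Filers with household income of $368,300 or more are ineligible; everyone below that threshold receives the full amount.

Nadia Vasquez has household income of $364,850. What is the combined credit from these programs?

$6,431

Commuter Credit: income exceeds $307,500 by $57,350, which is 72 full-or-partial $800 increments; reduction = 72 × $30 = $2,160, leaving $206.
Student Loan Interest Credit: $364,850 is below the $368,300 cutoff, so the full $6,225 applies.
Total: $206 + $6,225 = $6,431.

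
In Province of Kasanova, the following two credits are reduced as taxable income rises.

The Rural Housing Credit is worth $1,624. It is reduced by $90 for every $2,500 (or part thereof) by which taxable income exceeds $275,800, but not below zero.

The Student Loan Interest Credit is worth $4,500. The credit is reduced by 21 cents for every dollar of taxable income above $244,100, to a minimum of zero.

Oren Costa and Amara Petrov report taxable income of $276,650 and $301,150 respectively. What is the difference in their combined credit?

Oren ($276,650): Rural Housing Credit: income exceeds $275,800 by $850, which is 1 full-or-partial $2,500 increment; reduction = 1 × $90 = $90, leaving $1,534. Student Loan Interest Credit: 21% of the $32,550 excess over $244,100 is $6,835.50 ≥ base, so the credit is $0. total $1,534 + $0 = $1,534
Amara ($301,150): Rural Housing Credit: income exceeds $275,800 by $25,350, which is 11 full-or-partial $2,500 increments; reduction = 11 × $90 = $990, leaving $634. Student Loan Interest Credit: 21% of the $57,050 excess over $244,100 is $11,980.50 ≥ base, so the credit is $0. total $634 + $0 = $634
Difference: |$1,534 − $634| = $900.

$900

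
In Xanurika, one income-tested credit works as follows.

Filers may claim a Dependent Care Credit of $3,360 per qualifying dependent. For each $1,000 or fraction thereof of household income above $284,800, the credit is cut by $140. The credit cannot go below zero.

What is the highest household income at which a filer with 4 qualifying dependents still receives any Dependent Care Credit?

$379,800

Full credit = 4 × $3,360 = $13,440.
After 95 increments the reduction is 95 × $140 = $13,300, leaving $140; one more increment wipes it out. Increment 95 ends at excess 95 × $1,000 = $95,000, so the highest qualifying income is $284,800 + $95,000 = $379,800.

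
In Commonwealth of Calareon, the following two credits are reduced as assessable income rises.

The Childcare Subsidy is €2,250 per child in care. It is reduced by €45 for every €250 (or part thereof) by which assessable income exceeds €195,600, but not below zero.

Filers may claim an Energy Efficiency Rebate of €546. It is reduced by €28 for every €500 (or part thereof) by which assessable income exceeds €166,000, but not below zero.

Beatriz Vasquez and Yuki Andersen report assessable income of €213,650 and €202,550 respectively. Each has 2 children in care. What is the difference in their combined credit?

€2,025

Beatriz (€213,650): Childcare Subsidy: base = 2 × €2,250 = €4,500. income exceeds €195,600 by €18,050, which is 73 full-or-partial €250 increments; reduction = 73 × €45 = €3,285, leaving €1,215. Energy Efficiency Rebate: income exceeds €166,000 by €47,650 → 96 increments × €28 = €2,688 ≥ base, so the credit is €0. total €1,215 + €0 = €1,215
Yuki (€202,550): Childcare Subsidy: base = 2 × €2,250 = €4,500. income exceeds €195,600 by €6,950, which is 28 full-or-partial €250 increments; reduction = 28 × €45 = €1,260, leaving €3,240. Energy Efficiency Rebate: income exceeds €166,000 by €36,550 → 74 increments × €28 = €2,072 ≥ base, so the credit is €0. total €3,240 + €0 = €3,240
Difference: |€1,215 − €3,240| = €2,025.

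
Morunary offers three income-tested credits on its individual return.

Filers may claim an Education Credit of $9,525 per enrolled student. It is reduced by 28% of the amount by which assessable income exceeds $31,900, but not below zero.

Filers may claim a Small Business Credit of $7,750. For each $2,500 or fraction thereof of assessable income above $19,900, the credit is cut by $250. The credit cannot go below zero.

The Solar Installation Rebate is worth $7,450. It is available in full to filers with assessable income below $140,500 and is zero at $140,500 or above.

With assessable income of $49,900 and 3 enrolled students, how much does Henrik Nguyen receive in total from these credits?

$35,735

Education Credit: base = 3 × $9,525 = $28,575. 28% of the $18,000 excess over $31,900 is $5,040; credit = $28,575 − $5,040 = $23,535.
Small Business Credit: income exceeds $19,900 by $30,000, which is 12 full-or-partial $2,500 increments; reduction = 12 × $250 = $3,000, leaving $4,750.
Solar Installation Rebate: $49,900 is below the $140,500 cutoff, so the full $7,450 applies.
Total: $23,535 + $4,750 + $7,450 = $35,735.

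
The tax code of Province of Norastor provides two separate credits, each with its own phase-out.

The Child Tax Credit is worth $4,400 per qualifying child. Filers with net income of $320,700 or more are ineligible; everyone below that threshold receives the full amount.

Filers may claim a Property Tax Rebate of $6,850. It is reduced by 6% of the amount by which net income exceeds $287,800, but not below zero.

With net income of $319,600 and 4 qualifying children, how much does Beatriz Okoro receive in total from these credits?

Child Tax Credit: base = 4 × $4,400 = $17,600. $319,600 is below the $320,700 cutoff, so the full $17,600 applies.
Property Tax Rebate: 6% of the $31,800 excess over $287,800 is $1,908; credit = $6,850 − $1,908 = $4,942.
Total: $17,600 + $4,942 = $22,542.

$22,542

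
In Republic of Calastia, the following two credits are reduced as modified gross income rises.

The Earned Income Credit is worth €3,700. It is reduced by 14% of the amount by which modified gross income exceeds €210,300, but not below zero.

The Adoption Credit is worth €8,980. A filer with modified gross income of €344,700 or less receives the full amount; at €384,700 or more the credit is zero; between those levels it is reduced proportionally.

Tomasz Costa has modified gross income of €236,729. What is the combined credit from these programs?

Earned Income Credit: 14% of the €26,429 excess over €210,300 is €3,700.06 ≥ base, so the credit is €0.
Adoption Credit: €236,729 is at or below the €344,700 threshold, so the full €8,980 applies.
Total: €0 + €8,980 = €8,980.

€8,980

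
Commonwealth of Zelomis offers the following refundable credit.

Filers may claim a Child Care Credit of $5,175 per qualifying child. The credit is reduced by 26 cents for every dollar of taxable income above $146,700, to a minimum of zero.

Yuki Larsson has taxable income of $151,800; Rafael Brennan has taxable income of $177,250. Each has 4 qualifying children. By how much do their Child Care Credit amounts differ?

$6,617

Yuki ($151,800): Child Care Credit: base = 4 × $5,175 = $20,700. 26% of the $5,100 excess over $146,700 is $1,326; credit = $20,700 − $1,326 = $19,374.
Rafael ($177,250): Child Care Credit: base = 4 × $5,175 = $20,700. 26% of the $30,550 excess over $146,700 is $7,943; credit = $20,700 − $7,943 = $12,757.
Difference: |$19,374 − $12,757| = $6,617.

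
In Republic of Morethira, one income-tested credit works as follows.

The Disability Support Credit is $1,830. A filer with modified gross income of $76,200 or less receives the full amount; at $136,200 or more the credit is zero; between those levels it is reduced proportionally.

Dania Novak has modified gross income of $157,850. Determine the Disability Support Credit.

$0

Disability Support Credit: $157,850 is at or above $136,200, so the credit is $0.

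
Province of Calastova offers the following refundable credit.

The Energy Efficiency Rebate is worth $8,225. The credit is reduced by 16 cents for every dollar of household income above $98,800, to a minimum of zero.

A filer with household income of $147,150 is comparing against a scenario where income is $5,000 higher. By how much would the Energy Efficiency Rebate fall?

$489

At $147,150 — 16% of the $48,350 excess over $98,800 is $7,736; credit = $8,225 − $7,736 = $489.
At $152,150 — 16% of the $53,350 excess over $98,800 is $8,536 ≥ base, so the credit is $0.
Lost: $489 − $0 = $489.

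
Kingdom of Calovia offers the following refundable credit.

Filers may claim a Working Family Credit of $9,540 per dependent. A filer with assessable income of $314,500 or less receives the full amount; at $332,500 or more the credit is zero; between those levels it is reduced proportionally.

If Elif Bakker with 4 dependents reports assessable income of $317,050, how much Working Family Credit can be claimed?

Working Family Credit: base = 4 × $9,540 = $38,160. $317,050 is $2,550 into a $18,000 phase-out range, leaving 15,450/18,000 of the credit: $38,160 × 15,450/18,000 = $32,754.

$32,754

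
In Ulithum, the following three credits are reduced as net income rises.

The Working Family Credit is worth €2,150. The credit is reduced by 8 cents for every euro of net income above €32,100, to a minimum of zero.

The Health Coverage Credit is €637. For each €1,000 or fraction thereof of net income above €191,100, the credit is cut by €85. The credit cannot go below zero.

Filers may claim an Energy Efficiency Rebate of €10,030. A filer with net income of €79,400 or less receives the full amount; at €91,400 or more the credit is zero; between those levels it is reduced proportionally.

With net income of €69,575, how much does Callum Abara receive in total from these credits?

Working Family Credit: 8% of the €37,475 excess over €32,100 is €2,998 ≥ base, so the credit is €0.
Health Coverage Credit: €69,575 is at or below the €191,100 threshold, so the full €637 applies.
Energy Efficiency Rebate: €69,575 is at or below the €79,400 threshold, so the full €10,030 applies.
Total: €0 + €637 + €10,030 = €10,667.

€10,667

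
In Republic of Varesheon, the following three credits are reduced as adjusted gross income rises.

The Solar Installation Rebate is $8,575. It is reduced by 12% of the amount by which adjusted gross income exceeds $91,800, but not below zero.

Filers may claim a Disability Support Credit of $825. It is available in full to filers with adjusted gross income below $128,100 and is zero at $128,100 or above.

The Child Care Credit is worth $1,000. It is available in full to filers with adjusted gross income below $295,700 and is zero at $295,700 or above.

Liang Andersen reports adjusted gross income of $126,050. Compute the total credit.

$6,290

Solar Installation Rebate: 12% of the $34,250 excess over $91,800 is $4,110; credit = $8,575 − $4,110 = $4,465.
Disability Support Credit: $126,050 is below the $128,100 cutoff, so the full $825 applies.
Child Care Credit: $126,050 is below the $295,700 cutoff, so the full $1,000 applies.
Total: $4,465 + $825 + $1,000 = $6,290.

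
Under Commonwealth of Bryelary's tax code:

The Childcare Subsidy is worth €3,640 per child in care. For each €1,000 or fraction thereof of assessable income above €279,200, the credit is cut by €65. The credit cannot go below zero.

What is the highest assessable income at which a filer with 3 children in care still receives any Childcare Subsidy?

€446,200

Full credit = 3 × €3,640 = €10,920.
After 167 increments the reduction is 167 × €65 = €10,855, leaving €65; one more increment wipes it out. Increment 167 ends at excess 167 × €1,000 = €167,000, so the highest qualifying income is €279,200 + €167,000 = €446,200.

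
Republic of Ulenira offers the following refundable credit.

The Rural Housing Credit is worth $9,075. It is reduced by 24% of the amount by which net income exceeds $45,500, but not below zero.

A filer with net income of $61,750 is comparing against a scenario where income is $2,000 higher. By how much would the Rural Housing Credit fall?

$480

At $61,750 — 24% of the $16,250 excess over $45,500 is $3,900; credit = $9,075 − $3,900 = $5,175.
At $63,750 — 24% of the $18,250 excess over $45,500 is $4,380; credit = $9,075 − $4,380 = $4,695.
Lost: $5,175 − $4,695 = $480.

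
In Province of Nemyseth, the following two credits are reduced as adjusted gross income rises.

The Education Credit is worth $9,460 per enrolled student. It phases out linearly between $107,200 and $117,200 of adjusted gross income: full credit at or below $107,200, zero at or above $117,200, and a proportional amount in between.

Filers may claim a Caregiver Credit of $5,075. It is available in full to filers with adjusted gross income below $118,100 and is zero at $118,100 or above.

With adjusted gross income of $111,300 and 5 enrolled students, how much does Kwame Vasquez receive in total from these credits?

Education Credit: base = 5 × $9,460 = $47,300. $111,300 is $4,100 into a $10,000 phase-out range, leaving 5,900/10,000 of the credit: $47,300 × 5,900/10,000 = $27,907.
Caregiver Credit: $111,300 is below the $118,100 cutoff, so the full $5,075 applies.
Total: $27,907 + $5,075 = $32,982.

$32,982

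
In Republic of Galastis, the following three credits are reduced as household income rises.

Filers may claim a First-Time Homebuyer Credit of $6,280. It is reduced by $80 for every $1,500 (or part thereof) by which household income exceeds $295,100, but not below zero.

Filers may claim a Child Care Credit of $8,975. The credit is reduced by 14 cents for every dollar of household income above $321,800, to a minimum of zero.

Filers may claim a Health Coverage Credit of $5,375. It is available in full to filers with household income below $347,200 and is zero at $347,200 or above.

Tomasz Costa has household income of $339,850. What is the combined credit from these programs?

$15,703

First-Time Homebuyer Credit: income exceeds $295,100 by $44,750, which is 30 full-or-partial $1,500 increments; reduction = 30 × $80 = $2,400, leaving $3,880.
Child Care Credit: 14% of the $18,050 excess over $321,800 is $2,527; credit = $8,975 − $2,527 = $6,448.
Health Coverage Credit: $339,850 is below the $347,200 cutoff, so the full $5,375 applies.
Total: $3,880 + $6,448 + $5,375 = $15,703.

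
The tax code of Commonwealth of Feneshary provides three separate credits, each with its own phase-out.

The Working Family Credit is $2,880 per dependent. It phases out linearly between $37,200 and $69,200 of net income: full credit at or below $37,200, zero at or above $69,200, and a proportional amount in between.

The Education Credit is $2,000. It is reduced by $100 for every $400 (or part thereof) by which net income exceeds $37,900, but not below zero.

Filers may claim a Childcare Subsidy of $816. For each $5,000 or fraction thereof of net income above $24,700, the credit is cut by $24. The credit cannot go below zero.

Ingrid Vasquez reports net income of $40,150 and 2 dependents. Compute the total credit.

Working Family Credit: base = 2 × $2,880 = $5,760. $40,150 is $2,950 into a $32,000 phase-out range, leaving 29,050/32,000 of the credit: $5,760 × 29,050/32,000 = $5,229.
Education Credit: income exceeds $37,900 by $2,250, which is 6 full-or-partial $400 increments; reduction = 6 × $100 = $600, leaving $1,400.
Childcare Subsidy: income exceeds $24,700 by $15,450, which is 4 full-or-partial $5,000 increments; reduction = 4 × $24 = $96, leaving $720.
Total: $5,229 + $1,400 + $720 = $7,349.

$7,349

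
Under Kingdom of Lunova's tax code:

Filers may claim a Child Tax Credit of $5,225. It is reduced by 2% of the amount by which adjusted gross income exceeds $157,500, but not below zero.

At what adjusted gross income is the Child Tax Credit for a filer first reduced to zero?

$418,750

The credit falls by 2% of each dollar above $157,500, so it reaches zero when the excess is $5,225 / 2% = $261,250: income = $157,500 + $261,250 = $418,750.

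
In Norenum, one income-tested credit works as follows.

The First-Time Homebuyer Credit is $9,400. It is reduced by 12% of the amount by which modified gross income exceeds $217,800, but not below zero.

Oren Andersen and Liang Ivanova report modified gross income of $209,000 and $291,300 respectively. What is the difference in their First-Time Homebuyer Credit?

$8,820

Oren ($209,000): First-Time Homebuyer Credit: $209,000 is at or below the $217,800 threshold, so the full $9,400 applies.
Liang ($291,300): First-Time Homebuyer Credit: 12% of the $73,500 excess over $217,800 is $8,820; credit = $9,400 − $8,820 = $580.
Difference: |$9,400 − $580| = $8,820.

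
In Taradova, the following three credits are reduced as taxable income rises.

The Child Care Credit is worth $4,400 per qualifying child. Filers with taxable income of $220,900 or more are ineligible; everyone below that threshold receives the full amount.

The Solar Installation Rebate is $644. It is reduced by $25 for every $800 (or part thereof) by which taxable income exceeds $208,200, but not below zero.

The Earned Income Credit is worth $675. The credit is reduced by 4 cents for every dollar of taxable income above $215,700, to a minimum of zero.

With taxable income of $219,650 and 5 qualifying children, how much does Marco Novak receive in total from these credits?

$22,786

Child Care Credit: base = 5 × $4,400 = $22,000. $219,650 is below the $220,900 cutoff, so the full $22,000 applies.
Solar Installation Rebate: income exceeds $208,200 by $11,450, which is 15 full-or-partial $800 increments; reduction = 15 × $25 = $375, leaving $269.
Earned Income Credit: 4% of the $3,950 excess over $215,700 is $158; credit = $675 − $158 = $517.
Total: $22,000 + $269 + $517 = $22,786.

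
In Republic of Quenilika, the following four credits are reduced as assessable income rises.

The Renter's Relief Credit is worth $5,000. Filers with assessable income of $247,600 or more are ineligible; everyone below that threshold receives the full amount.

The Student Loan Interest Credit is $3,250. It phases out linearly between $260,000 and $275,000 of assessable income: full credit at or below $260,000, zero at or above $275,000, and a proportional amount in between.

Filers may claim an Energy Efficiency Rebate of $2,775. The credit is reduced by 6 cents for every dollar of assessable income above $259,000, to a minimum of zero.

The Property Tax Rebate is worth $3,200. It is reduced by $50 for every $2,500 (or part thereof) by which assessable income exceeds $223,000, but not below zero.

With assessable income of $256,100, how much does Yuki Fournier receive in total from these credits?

Renter's Relief Credit: $256,100 meets or exceeds the $247,600 cutoff, so the credit is $0.
Student Loan Interest Credit: $256,100 is at or below the $260,000 threshold, so the full $3,250 applies.
Energy Efficiency Rebate: $256,100 is at or below the $259,000 threshold, so the full $2,775 applies.
Property Tax Rebate: income exceeds $223,000 by $33,100, which is 14 full-or-partial $2,500 increments; reduction = 14 × $50 = $700, leaving $2,500.
Total: $0 + $3,250 + $2,775 + $2,500 = $8,525.

$8,525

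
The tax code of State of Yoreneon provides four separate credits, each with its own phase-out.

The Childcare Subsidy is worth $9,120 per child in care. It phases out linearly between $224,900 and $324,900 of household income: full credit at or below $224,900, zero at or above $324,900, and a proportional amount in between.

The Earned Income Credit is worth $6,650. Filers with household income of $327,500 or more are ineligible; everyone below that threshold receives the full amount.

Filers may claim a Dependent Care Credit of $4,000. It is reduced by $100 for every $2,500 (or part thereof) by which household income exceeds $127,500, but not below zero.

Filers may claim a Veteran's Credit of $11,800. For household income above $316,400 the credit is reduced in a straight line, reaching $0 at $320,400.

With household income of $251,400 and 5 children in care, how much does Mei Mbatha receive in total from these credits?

Childcare Subsidy: base = 5 × $9,120 = $45,600. $251,400 is $26,500 into a $100,000 phase-out range, leaving 73,500/100,000 of the credit: $45,600 × 73,500/100,000 = $33,516.
Earned Income Credit: $251,400 is below the $327,500 cutoff, so the full $6,650 applies.
Dependent Care Credit: income exceeds $127,500 by $123,900 → 50 increments × $100 = $5,000 ≥ base, so the credit is $0.
Veteran's Credit: $251,400 is at or below the $316,400 threshold, so the full $11,800 applies.
Total: $33,516 + $6,650 + $0 + $11,800 = $51,966.

$51,966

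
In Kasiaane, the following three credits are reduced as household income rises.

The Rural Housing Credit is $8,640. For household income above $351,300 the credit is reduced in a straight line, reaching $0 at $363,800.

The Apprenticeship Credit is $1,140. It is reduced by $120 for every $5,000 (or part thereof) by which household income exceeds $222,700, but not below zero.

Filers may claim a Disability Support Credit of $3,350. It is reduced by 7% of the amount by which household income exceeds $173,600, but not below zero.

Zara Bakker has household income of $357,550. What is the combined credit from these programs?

Rural Housing Credit: $357,550 is $6,250 into a $12,500 phase-out range, leaving 6,250/12,500 of the credit: $8,640 × 6,250/12,500 = $4,320.
Apprenticeship Credit: income exceeds $222,700 by $134,850 → 27 increments × $120 = $3,240 ≥ base, so the credit is $0.
Disability Support Credit: 7% of the $183,950 excess over $173,600 is $12,876.50 ≥ base, so the credit is $0.
Total: $4,320 + $0 + $0 = $4,320.

$4,320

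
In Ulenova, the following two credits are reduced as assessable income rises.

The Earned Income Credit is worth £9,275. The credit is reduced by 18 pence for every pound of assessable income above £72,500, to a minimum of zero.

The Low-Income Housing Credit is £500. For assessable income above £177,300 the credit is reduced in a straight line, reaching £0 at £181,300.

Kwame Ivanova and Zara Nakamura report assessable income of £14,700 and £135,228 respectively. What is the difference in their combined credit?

Kwame (£14,700): Earned Income Credit: £14,700 is at or below the £72,500 threshold, so the full £9,275 applies. Low-Income Housing Credit: £14,700 is at or below the £177,300 threshold, so the full £500 applies. total £9,275 + £500 = £9,775
Zara (£135,228): Earned Income Credit: 18% of the £62,728 excess over £72,500 is £11,291.04 ≥ base, so the credit is £0. Low-Income Housing Credit: £135,228 is at or below the £177,300 threshold, so the full £500 applies. total £0 + £500 = £500
Difference: |£9,775 − £500| = £9,275.

£9,275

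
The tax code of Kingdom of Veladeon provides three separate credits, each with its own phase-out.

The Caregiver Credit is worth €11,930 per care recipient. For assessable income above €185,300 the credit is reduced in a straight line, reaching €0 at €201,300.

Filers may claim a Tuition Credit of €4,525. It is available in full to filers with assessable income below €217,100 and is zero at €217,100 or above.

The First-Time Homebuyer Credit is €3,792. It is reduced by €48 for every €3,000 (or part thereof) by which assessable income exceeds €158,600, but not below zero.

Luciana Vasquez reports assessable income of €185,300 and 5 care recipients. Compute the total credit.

Caregiver Credit: base = 5 × €11,930 = €59,650. €185,300 is at or below the €185,300 threshold, so the full €59,650 applies.
Tuition Credit: €185,300 is below the €217,100 cutoff, so the full €4,525 applies.
First-Time Homebuyer Credit: income exceeds €158,600 by €26,700, which is 9 full-or-partial €3,000 increments; reduction = 9 × €48 = €432, leaving €3,360.
Total: €59,650 + €4,525 + €3,360 = €67,535.

€67,535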